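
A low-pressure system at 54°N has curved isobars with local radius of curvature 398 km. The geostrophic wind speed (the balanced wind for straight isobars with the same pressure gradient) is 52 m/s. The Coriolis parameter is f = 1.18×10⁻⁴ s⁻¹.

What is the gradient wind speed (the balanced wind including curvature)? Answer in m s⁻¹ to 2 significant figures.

Around a low, centrifugal force acts outward with Coriolis, so pressure-gradient force balances both:
(1/ρ)|∂P/∂n| = fV + V²/R  →  V² + fR·V − fR·V_g = 0
With fR = 1.18×10⁻⁴ × 398×10³ m = 47.0 m/s:
V = [−fR + √((fR)² + 4 fR V_g)]/2 = [−47.0 + √(47.0² + 4×47.0×52)]/2 = 31.2 m/s
Subgeostrophic (V < V_g = 52 m/s), as expected around a low.

31 m s⁻¹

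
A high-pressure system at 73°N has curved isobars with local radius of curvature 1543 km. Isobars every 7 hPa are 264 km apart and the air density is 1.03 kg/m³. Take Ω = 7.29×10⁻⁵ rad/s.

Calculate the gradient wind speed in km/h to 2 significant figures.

Coriolis parameter at 73°N:
f = 2Ω sin φ = 2 × 7.29×10⁻⁵ × sin 73° = 1.39×10⁻⁴ s⁻¹
Pressure gradient: |∂P/∂n| = 700 Pa / 264000 m = 2.65×10⁻³ Pa/m
Geostrophic speed: V_g = |∂P/∂n|/(fρ) = 2.65×10⁻³/(1.39×10⁻⁴ × 1.03) = 18.5 m/s
Around a high, pressure-gradient force acts outward with centrifugal, so Coriolis balances both:
fV = (1/ρ)|∂P/∂n| + V²/R  →  V² − fR·V + fR·V_g = 0
With fR = 1.39×10⁻⁴ × 1543×10³ m = 215 m/s:
V = [fR − √((fR)² − 4 fR V_g)]/2 = [215 − √(215² − 4×215×18.5)]/2 = 20.4 m/s
Supergeostrophic (V > V_g = 18.5 m/s), as expected around a high.
Converting: 20.4 m/s × 3.6 = 73 km/h

73 km/h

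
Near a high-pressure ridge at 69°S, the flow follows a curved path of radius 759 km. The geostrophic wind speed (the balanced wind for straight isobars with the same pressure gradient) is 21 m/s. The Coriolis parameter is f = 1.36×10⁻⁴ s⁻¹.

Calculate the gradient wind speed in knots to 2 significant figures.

Around a high, pressure-gradient force acts outward with centrifugal, so Coriolis balances both:
fV = (1/ρ)|∂P/∂n| + V²/R  →  V² − fR·V + fR·V_g = 0
With fR = 1.36×10⁻⁴ × 759×10³ m = 103 m/s:
V = [fR − √((fR)² − 4 fR V_g)]/2 = [103 − √(103² − 4×103×21)]/2 = 29.3 m/s
Supergeostrophic (V > V_g = 21 m/s), as expected around a high.
Converting: 29.3 m/s × 1.944 = 57 knots

57 knots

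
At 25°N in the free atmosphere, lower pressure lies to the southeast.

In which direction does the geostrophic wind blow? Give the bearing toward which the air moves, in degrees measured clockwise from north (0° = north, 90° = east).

225°

The pressure-gradient force points toward the southeast (bearing 135°).
Geostrophic balance: in the Northern Hemisphere the Coriolis force deflects motion to the right, so the geostrophic wind blows 90° to the right of the pressure-gradient force (low pressure on the left).
Rotating 135° by 90° clockwise gives 225° — the wind blows toward the southwest.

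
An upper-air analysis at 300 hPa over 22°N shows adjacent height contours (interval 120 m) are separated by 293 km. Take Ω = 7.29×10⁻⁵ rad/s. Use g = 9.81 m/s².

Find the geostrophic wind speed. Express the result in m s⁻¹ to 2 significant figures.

Coriolis parameter at 22°N:
f = 2Ω sin φ = 2 × 7.29×10⁻⁵ × sin 22° = 5.46×10⁻⁵ s⁻¹
Height gradient: |∂Z/∂n| = 120 m / 293000 m = 4.10×10⁻⁴
On a pressure surface, geostrophic balance gives V_g = (g/f)|∂Z/∂n|:
V_g = 9.81 × 4.10×10⁻⁴ / 5.46×10⁻⁵ = 73.6 m/s

74 m s⁻¹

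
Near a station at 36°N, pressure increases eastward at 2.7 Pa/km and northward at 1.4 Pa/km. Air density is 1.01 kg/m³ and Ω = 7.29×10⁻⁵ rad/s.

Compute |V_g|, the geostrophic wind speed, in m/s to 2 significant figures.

35 m/s

Coriolis parameter at 36°N:
f = 2Ω sin φ = 2 × 7.29×10⁻⁵ × sin 36° = 8.57×10⁻⁵ s⁻¹
Component geostrophic relations (x east, y north):
u_g = −(1/(fρ)) ∂P/∂y,  v_g = (1/(fρ)) ∂P/∂x
u_g = −(1.4×10⁻³)/(8.57×10⁻⁵ × 1.01) = −16.2 m/s;  v_g = (2.7×10⁻³)/(8.57×10⁻⁵ × 1.01) = 31.2 m/s
|V_g| = √(u_g² + v_g²) = 35.1 m/s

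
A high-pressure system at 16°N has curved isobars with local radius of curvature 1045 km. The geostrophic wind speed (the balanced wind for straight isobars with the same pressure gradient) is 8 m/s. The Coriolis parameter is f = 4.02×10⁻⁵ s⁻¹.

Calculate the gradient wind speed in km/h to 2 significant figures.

Around a high, pressure-gradient force acts outward with centrifugal, so Coriolis balances both:
fV = (1/ρ)|∂P/∂n| + V²/R  →  V² − fR·V + fR·V_g = 0
With fR = 4.02×10⁻⁵ × 1045×10³ m = 42.0 m/s:
V = [fR − √((fR)² − 4 fR V_g)]/2 = [42.0 − √(42.0² − 4×42.0×8)]/2 = 10.8 m/s
Supergeostrophic (V > V_g = 8 m/s), as expected around a high.
Converting: 10.8 m/s × 3.6 = 39 km/h

39 km/h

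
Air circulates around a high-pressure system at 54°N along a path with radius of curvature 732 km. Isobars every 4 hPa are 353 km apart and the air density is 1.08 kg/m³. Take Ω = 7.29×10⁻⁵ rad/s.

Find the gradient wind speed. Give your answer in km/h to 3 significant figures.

Coriolis parameter at 54°N:
f = 2Ω sin φ = 2 × 7.29×10⁻⁵ × sin 54° = 1.18×10⁻⁴ s⁻¹
Pressure gradient: |∂P/∂n| = 400 Pa / 353000 m = 1.13×10⁻³ Pa/m
Geostrophic speed: V_g = |∂P/∂n|/(fρ) = 1.13×10⁻³/(1.18×10⁻⁴ × 1.08) = 8.90 m/s
Around a high, pressure-gradient force acts outward with centrifugal, so Coriolis balances both:
fV = (1/ρ)|∂P/∂n| + V²/R  →  V² − fR·V + fR·V_g = 0
With fR = 1.18×10⁻⁴ × 732×10³ m = 86.3 m/s:
V = [fR − √((fR)² − 4 fR V_g)]/2 = [86.3 − √(86.3² − 4×86.3×8.9)]/2 = 10.1 m/s
Supergeostrophic (V > V_g = 8.9 m/s), as expected around a high.
Converting: 10.1 m/s × 3.6 = 36.2 km/h

36.2 km/h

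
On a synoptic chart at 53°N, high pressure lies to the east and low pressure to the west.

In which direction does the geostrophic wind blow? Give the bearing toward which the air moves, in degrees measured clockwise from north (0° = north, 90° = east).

000°

The pressure-gradient force points toward the west (bearing 270°).
Geostrophic balance: in the Northern Hemisphere the Coriolis force deflects motion to the right, so the geostrophic wind blows 90° to the right of the pressure-gradient force (low pressure on the left).
Rotating 270° by 90° clockwise gives 000° — the wind blows toward the north.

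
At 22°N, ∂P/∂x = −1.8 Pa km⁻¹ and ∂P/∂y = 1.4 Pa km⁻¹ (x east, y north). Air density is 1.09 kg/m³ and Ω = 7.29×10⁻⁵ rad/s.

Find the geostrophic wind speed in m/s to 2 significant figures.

Coriolis parameter at 22°N:
f = 2Ω sin φ = 2 × 7.29×10⁻⁵ × sin 22° = 5.46×10⁻⁵ s⁻¹
Component geostrophic relations (x east, y north):
u_g = −(1/(fρ)) ∂P/∂y,  v_g = (1/(fρ)) ∂P/∂x
u_g = −(1.4×10⁻³)/(5.46×10⁻⁵ × 1.09) = −23.5 m/s;  v_g = (−1.8×10⁻³)/(5.46×10⁻⁵ × 1.09) = −30.2 m/s
|V_g| = √(u_g² + v_g²) = 38.3 m/s

38 m/s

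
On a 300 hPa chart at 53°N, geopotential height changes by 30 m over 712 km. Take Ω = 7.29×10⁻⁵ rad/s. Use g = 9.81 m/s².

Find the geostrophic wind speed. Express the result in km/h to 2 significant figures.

13 km/h

Coriolis parameter at 53°N:
f = 2Ω sin φ = 2 × 7.29×10⁻⁵ × sin 53° = 1.16×10⁻⁴ s⁻¹
Height gradient: |∂Z/∂n| = 30 m / 712000 m = 4.21×10⁻⁵
On a pressure surface, geostrophic balance gives V_g = (g/f)|∂Z/∂n|:
V_g = 9.81 × 4.21×10⁻⁵ / 1.16×10⁻⁴ = 3.55 m/s
Converting: 3.55 m/s × 3.6 = 13 km/h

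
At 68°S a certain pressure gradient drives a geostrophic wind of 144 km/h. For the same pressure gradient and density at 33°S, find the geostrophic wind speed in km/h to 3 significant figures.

With the same pressure gradient and density, V_g ∝ 1/f ∝ 1/sin φ.
V₂ = V₁ · sin φ₁ / sin φ₂ = 144 × sin 68° / sin 33°
V₂ = 144 × 0.9272/0.5446 = 245 km/h

245 km/h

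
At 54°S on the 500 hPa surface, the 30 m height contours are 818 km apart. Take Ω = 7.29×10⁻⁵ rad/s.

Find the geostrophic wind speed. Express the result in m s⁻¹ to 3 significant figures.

Coriolis parameter at 54°S:
f = 2Ω sin φ = 2 × 7.29×10⁻⁵ × sin 54° = 1.18×10⁻⁴ s⁻¹
Height gradient: |∂Z/∂n| = 30 m / 818000 m = 3.67×10⁻⁵
On a pressure surface, geostrophic balance gives V_g = (g/f)|∂Z/∂n|:
V_g = 9.81 × 3.67×10⁻⁵ / 1.18×10⁻⁴ = 3.05 m/s

3.05 m s⁻¹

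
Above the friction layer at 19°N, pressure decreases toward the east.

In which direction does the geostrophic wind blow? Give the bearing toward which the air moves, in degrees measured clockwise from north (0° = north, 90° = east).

180°

The pressure-gradient force points toward the east (bearing 090°).
Geostrophic balance: in the Northern Hemisphere the Coriolis force deflects motion to the right, so the geostrophic wind blows 90° to the right of the pressure-gradient force (low pressure on the left).
Rotating 090° by 90° clockwise gives 180° — the wind blows toward the south.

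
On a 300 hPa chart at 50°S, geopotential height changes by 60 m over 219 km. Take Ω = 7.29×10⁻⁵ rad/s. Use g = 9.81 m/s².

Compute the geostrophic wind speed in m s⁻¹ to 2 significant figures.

Coriolis parameter at 50°S:
f = 2Ω sin φ = 2 × 7.29×10⁻⁵ × sin 50° = 1.12×10⁻⁴ s⁻¹
Height gradient: |∂Z/∂n| = 60 m / 219000 m = 2.74×10⁻⁴
On a pressure surface, geostrophic balance gives V_g = (g/f)|∂Z/∂n|:
V_g = 9.81 × 2.74×10⁻⁴ / 1.12×10⁻⁴ = 24.1 m/s

24 m s⁻¹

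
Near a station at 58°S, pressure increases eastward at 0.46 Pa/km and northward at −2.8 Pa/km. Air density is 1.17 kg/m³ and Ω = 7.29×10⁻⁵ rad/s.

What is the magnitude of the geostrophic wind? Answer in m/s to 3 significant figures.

19.6 m/s

Coriolis parameter at 58°S:
f = 2Ω sin φ = 2 × 7.29×10⁻⁵ × sin 58° = 1.24×10⁻⁴ s⁻¹
In the Southern Hemisphere f is negative: f = −1.24×10⁻⁴ s⁻¹.
Component geostrophic relations (x east, y north):
u_g = −(1/(fρ)) ∂P/∂y,  v_g = (1/(fρ)) ∂P/∂x
u_g = −(−2.8×10⁻³)/(−1.24×10⁻⁴ × 1.17) = −19.4 m/s;  v_g = (0.46×10⁻³)/(−1.24×10⁻⁴ × 1.17) = −3.18 m/s
|V_g| = √(u_g² + v_g²) = 19.6 m/s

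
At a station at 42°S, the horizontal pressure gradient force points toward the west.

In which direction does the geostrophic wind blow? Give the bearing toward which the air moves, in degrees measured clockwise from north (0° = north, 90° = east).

The pressure-gradient force points toward the west (bearing 270°).
Geostrophic balance: in the Southern Hemisphere the Coriolis force deflects motion to the left, so the geostrophic wind blows 90° to the left of the pressure-gradient force (low pressure on the right).
Rotating 270° by 90° counterclockwise gives 180° — the wind blows toward the south.

180°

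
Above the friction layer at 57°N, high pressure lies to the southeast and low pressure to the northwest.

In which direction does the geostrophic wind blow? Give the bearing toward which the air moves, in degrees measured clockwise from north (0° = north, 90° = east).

045°

The pressure-gradient force points toward the northwest (bearing 315°).
Geostrophic balance: in the Northern Hemisphere the Coriolis force deflects motion to the right, so the geostrophic wind blows 90° to the right of the pressure-gradient force (low pressure on the left).
Rotating 315° by 90° clockwise gives 045° — the wind blows toward the northeast.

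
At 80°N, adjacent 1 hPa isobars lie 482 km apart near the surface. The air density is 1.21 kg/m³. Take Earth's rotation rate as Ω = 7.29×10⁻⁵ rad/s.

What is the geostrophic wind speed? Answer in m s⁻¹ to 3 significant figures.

Coriolis parameter at 80°N:
f = 2Ω sin φ = 2 × 7.29×10⁻⁵ × sin 80° = 1.44×10⁻⁴ s⁻¹
Pressure gradient: |∂P/∂n| = 100 Pa / 482000 m = 2.07×10⁻⁴ Pa/m
Geostrophic balance (pressure-gradient force = Coriolis force):
V_g = (1/(fρ)) |∂P/∂n| = 2.07×10⁻⁴ / (1.44×10⁻⁴ × 1.21) = 1.19 m/s

1.19 m s⁻¹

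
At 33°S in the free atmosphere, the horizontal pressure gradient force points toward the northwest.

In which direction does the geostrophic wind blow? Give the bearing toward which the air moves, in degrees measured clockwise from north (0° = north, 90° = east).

The pressure-gradient force points toward the northwest (bearing 315°).
Geostrophic balance: in the Southern Hemisphere the Coriolis force deflects motion to the left, so the geostrophic wind blows 90° to the left of the pressure-gradient force (low pressure on the right).
Rotating 315° by 90° counterclockwise gives 225° — the wind blows toward the southwest.

225°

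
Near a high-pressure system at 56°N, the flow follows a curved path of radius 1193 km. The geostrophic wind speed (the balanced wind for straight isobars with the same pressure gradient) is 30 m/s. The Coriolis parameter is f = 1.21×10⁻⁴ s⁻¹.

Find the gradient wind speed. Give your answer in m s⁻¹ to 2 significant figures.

Around a high, pressure-gradient force acts outward with centrifugal, so Coriolis balances both:
fV = (1/ρ)|∂P/∂n| + V²/R  →  V² − fR·V + fR·V_g = 0
With fR = 1.21×10⁻⁴ × 1193×10³ m = 144 m/s:
V = [fR − √((fR)² − 4 fR V_g)]/2 = [144 − √(144² − 4×144×30)]/2 = 42.5 m/s
Supergeostrophic (V > V_g = 30 m/s), as expected around a high.

43 m s⁻¹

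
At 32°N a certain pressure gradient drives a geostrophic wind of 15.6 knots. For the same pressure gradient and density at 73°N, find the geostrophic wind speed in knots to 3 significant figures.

8.64 knots

With the same pressure gradient and density, V_g ∝ 1/f ∝ 1/sin φ.
V₂ = V₁ · sin φ₁ / sin φ₂ = 15.6 × sin 32° / sin 73°
V₂ = 15.6 × 0.5299/0.9563 = 8.64 knots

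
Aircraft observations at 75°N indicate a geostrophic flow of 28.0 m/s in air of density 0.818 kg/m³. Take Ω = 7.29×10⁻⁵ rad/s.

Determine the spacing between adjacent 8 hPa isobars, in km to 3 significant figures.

248 km

Coriolis parameter at 75°N:
f = 2Ω sin φ = 2 × 7.29×10⁻⁵ × sin 75° = 1.41×10⁻⁴ s⁻¹
Geostrophic balance rearranged: |∂P/∂n| = f ρ V_g
|∂P/∂n| = 1.41×10⁻⁴ × 0.818 × 28.0 = 3.23×10⁻³ Pa/m
Isobar spacing: Δn = ΔP/|∂P/∂n| = 800 Pa / 3.23×10⁻³ Pa/m = 248015 m ≈ 248 km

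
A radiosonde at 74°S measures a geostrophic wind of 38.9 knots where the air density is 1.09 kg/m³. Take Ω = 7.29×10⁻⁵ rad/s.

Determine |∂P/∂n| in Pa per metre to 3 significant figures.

Coriolis parameter at 74°S:
f = 2Ω sin φ = 2 × 7.29×10⁻⁵ × sin 74° = 1.40×10⁻⁴ s⁻¹
Wind speed in SI: 38.9 knots = 20.0 m/s
Geostrophic balance rearranged: |∂P/∂n| = f ρ V_g
|∂P/∂n| = 1.40×10⁻⁴ × 1.09 × 20.0 = 3.06×10⁻³ Pa/m

3.06×10⁻³ Pa/m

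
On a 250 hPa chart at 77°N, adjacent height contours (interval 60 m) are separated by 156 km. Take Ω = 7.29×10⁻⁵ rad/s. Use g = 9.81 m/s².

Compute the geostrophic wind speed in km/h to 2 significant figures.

96 km/h

Coriolis parameter at 77°N:
f = 2Ω sin φ = 2 × 7.29×10⁻⁵ × sin 77° = 1.42×10⁻⁴ s⁻¹
Height gradient: |∂Z/∂n| = 60 m / 156000 m = 3.85×10⁻⁴
On a pressure surface, geostrophic balance gives V_g = (g/f)|∂Z/∂n|:
V_g = 9.81 × 3.85×10⁻⁴ / 1.42×10⁻⁴ = 26.6 m/s
Converting: 26.6 m/s × 3.6 = 96 km/h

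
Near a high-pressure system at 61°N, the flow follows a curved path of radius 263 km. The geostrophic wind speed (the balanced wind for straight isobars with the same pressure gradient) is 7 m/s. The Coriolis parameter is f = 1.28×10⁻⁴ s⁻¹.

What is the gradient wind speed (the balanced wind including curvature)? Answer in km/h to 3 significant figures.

35.7 km/h

Around a high, pressure-gradient force acts outward with centrifugal, so Coriolis balances both:
fV = (1/ρ)|∂P/∂n| + V²/R  →  V² − fR·V + fR·V_g = 0
With fR = 1.28×10⁻⁴ × 263×10³ m = 33.7 m/s:
V = [fR − √((fR)² − 4 fR V_g)]/2 = [33.7 − √(33.7² − 4×33.7×7)]/2 = 9.93 m/s
Supergeostrophic (V > V_g = 7 m/s), as expected around a high.
Converting: 9.93 m/s × 3.6 = 35.7 km/h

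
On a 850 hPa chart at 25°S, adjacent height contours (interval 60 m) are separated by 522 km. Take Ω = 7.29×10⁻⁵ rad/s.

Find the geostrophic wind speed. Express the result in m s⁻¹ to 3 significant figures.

18.3 m s⁻¹

Coriolis parameter at 25°S:
f = 2Ω sin φ = 2 × 7.29×10⁻⁵ × sin 25° = 6.16×10⁻⁵ s⁻¹
Height gradient: |∂Z/∂n| = 60 m / 522000 m = 1.15×10⁻⁴
On a pressure surface, geostrophic balance gives V_g = (g/f)|∂Z/∂n|:
V_g = 9.81 × 1.15×10⁻⁴ / 6.16×10⁻⁵ = 18.3 m/s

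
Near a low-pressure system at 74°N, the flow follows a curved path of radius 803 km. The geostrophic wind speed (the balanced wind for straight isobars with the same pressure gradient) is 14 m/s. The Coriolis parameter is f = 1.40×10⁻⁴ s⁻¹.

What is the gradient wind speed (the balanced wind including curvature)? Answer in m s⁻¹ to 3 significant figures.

Around a low, centrifugal force acts outward with Coriolis, so pressure-gradient force balances both:
(1/ρ)|∂P/∂n| = fV + V²/R  →  V² + fR·V − fR·V_g = 0
With fR = 1.40×10⁻⁴ × 803×10³ m = 112 m/s:
V = [−fR + √((fR)² + 4 fR V_g)]/2 = [−112 + √(112² + 4×112×14)]/2 = 12.6 m/s
Subgeostrophic (V < V_g = 14 m/s), as expected around a low.

12.6 m s⁻¹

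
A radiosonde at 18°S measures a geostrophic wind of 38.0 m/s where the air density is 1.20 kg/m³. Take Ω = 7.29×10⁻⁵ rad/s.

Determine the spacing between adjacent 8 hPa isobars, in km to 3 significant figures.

Coriolis parameter at 18°S:
f = 2Ω sin φ = 2 × 7.29×10⁻⁵ × sin 18° = 4.51×10⁻⁵ s⁻¹
Geostrophic balance rearranged: |∂P/∂n| = f ρ V_g
|∂P/∂n| = 4.51×10⁻⁵ × 1.20 × 38.0 = 2.05×10⁻³ Pa/m
Isobar spacing: Δn = ΔP/|∂P/∂n| = 800 Pa / 2.05×10⁻³ Pa/m = 389390 m ≈ 389 km

389 km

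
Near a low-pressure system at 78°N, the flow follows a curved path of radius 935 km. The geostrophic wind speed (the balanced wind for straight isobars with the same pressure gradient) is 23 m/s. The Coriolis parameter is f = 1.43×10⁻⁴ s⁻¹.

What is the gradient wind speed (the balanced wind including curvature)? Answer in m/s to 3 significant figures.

Around a low, centrifugal force acts outward with Coriolis, so pressure-gradient force balances both:
(1/ρ)|∂P/∂n| = fV + V²/R  →  V² + fR·V − fR·V_g = 0
With fR = 1.43×10⁻⁴ × 935×10³ m = 134 m/s:
V = [−fR + √((fR)² + 4 fR V_g)]/2 = [−134 + √(134² + 4×134×23)]/2 = 20 m/s
Subgeostrophic (V < V_g = 23 m/s), as expected around a low.

20.0 m/s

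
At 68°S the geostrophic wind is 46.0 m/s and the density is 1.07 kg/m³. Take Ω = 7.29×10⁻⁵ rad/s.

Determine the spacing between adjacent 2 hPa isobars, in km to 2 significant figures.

30 km

Coriolis parameter at 68°S:
f = 2Ω sin φ = 2 × 7.29×10⁻⁵ × sin 68° = 1.35×10⁻⁴ s⁻¹
Geostrophic balance rearranged: |∂P/∂n| = f ρ V_g
|∂P/∂n| = 1.35×10⁻⁴ × 1.07 × 46.0 = 6.65×10⁻³ Pa/m
Isobar spacing: Δn = ΔP/|∂P/∂n| = 200 Pa / 6.65×10⁻³ Pa/m = 30058 m ≈ 30 km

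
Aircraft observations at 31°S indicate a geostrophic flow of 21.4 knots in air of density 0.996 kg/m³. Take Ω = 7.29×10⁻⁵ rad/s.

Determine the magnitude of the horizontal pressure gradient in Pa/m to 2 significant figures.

8.2×10⁻⁴ Pa/m

Coriolis parameter at 31°S:
f = 2Ω sin φ = 2 × 7.29×10⁻⁵ × sin 31° = 7.51×10⁻⁵ s⁻¹
Wind speed in SI: 21.4 knots = 11.0 m/s
Geostrophic balance rearranged: |∂P/∂n| = f ρ V_g
|∂P/∂n| = 7.51×10⁻⁵ × 0.996 × 11.0 = 8.23×10⁻⁴ Pa/m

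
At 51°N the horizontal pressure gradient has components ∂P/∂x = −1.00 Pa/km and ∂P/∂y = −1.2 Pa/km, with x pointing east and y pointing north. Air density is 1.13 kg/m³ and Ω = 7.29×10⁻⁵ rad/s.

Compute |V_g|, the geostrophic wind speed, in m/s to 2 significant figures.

12 m/s

Coriolis parameter at 51°N:
f = 2Ω sin φ = 2 × 7.29×10⁻⁵ × sin 51° = 1.13×10⁻⁴ s⁻¹
Component geostrophic relations (x east, y north):
u_g = −(1/(fρ)) ∂P/∂y,  v_g = (1/(fρ)) ∂P/∂x
u_g = −(−1.2×10⁻³)/(1.13×10⁻⁴ × 1.13) = 9.37 m/s;  v_g = (−1.00×10⁻³)/(1.13×10⁻⁴ × 1.13) = −7.81 m/s
|V_g| = √(u_g² + v_g²) = 12.2 m/s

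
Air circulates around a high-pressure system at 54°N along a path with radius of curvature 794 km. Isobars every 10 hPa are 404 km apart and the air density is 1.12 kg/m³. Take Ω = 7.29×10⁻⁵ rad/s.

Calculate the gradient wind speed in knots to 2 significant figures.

Coriolis parameter at 54°N:
f = 2Ω sin φ = 2 × 7.29×10⁻⁵ × sin 54° = 1.18×10⁻⁴ s⁻¹
Pressure gradient: |∂P/∂n| = 1000 Pa / 404000 m = 2.48×10⁻³ Pa/m
Geostrophic speed: V_g = |∂P/∂n|/(fρ) = 2.48×10⁻³/(1.18×10⁻⁴ × 1.12) = 18.7 m/s
Around a high, pressure-gradient force acts outward with centrifugal, so Coriolis balances both:
fV = (1/ρ)|∂P/∂n| + V²/R  →  V² − fR·V + fR·V_g = 0
With fR = 1.18×10⁻⁴ × 794×10³ m = 93.7 m/s:
V = [fR − √((fR)² − 4 fR V_g)]/2 = [93.7 − √(93.7² − 4×93.7×18.7)]/2 = 25.9 m/s
Supergeostrophic (V > V_g = 18.7 m/s), as expected around a high.
Converting: 25.9 m/s × 1.944 = 50 knots

50 knots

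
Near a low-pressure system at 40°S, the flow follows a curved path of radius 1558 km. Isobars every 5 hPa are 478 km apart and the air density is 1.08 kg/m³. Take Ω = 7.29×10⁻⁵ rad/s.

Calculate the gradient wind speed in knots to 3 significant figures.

Coriolis parameter at 40°S:
f = 2Ω sin φ = 2 × 7.29×10⁻⁵ × sin 40° = 9.37×10⁻⁵ s⁻¹
Pressure gradient: |∂P/∂n| = 500 Pa / 478000 m = 1.05×10⁻³ Pa/m
Geostrophic speed: V_g = |∂P/∂n|/(fρ) = 1.05×10⁻³/(9.37×10⁻⁵ × 1.08) = 10.3 m/s
Around a low, centrifugal force acts outward with Coriolis, so pressure-gradient force balances both:
(1/ρ)|∂P/∂n| = fV + V²/R  →  V² + fR·V − fR·V_g = 0
With fR = 9.37×10⁻⁵ × 1558×10³ m = 146 m/s:
V = [−fR + √((fR)² + 4 fR V_g)]/2 = [−146 + √(146² + 4×146×10.3)]/2 = 9.69 m/s
Subgeostrophic (V < V_g = 10.3 m/s), as expected around a low.
Converting: 9.69 m/s × 1.944 = 18.8 knots

18.8 knots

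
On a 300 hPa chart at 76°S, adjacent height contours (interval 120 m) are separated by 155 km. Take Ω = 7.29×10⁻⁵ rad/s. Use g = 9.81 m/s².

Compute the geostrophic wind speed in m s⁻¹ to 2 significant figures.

54 m s⁻¹

Coriolis parameter at 76°S:
f = 2Ω sin φ = 2 × 7.29×10⁻⁵ × sin 76° = 1.41×10⁻⁴ s⁻¹
Height gradient: |∂Z/∂n| = 120 m / 155000 m = 7.74×10⁻⁴
On a pressure surface, geostrophic balance gives V_g = (g/f)|∂Z/∂n|:
V_g = 9.81 × 7.74×10⁻⁴ / 1.41×10⁻⁴ = 53.7 m/s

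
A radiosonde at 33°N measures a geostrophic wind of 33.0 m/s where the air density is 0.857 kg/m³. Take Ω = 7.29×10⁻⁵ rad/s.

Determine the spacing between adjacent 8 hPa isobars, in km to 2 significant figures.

Coriolis parameter at 33°N:
f = 2Ω sin φ = 2 × 7.29×10⁻⁵ × sin 33° = 7.94×10⁻⁵ s⁻¹
Geostrophic balance rearranged: |∂P/∂n| = f ρ V_g
|∂P/∂n| = 7.94×10⁻⁵ × 0.857 × 33.0 = 2.25×10⁻³ Pa/m
Isobar spacing: Δn = ΔP/|∂P/∂n| = 800 Pa / 2.25×10⁻³ Pa/m = 356229 m ≈ 360 km

360 km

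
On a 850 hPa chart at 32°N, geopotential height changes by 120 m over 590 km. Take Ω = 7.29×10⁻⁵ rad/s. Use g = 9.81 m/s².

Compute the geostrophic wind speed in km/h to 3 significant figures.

Coriolis parameter at 32°N:
f = 2Ω sin φ = 2 × 7.29×10⁻⁵ × sin 32° = 7.73×10⁻⁵ s⁻¹
Height gradient: |∂Z/∂n| = 120 m / 590000 m = 2.03×10⁻⁴
On a pressure surface, geostrophic balance gives V_g = (g/f)|∂Z/∂n|:
V_g = 9.81 × 2.03×10⁻⁴ / 7.73×10⁻⁵ = 25.8 m/s
Converting: 25.8 m/s × 3.6 = 93.0 km/h

93.0 km/h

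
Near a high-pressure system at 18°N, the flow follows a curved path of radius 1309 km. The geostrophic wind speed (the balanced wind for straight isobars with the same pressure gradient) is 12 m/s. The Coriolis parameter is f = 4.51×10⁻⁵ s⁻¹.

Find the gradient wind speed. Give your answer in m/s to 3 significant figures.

16.8 m/s

Around a high, pressure-gradient force acts outward with centrifugal, so Coriolis balances both:
fV = (1/ρ)|∂P/∂n| + V²/R  →  V² − fR·V + fR·V_g = 0
With fR = 4.51×10⁻⁵ × 1309×10³ m = 59.0 m/s:
V = [fR − √((fR)² − 4 fR V_g)]/2 = [59.0 − √(59.0² − 4×59.0×12)]/2 = 16.8 m/s
Supergeostrophic (V > V_g = 12 m/s), as expected around a high.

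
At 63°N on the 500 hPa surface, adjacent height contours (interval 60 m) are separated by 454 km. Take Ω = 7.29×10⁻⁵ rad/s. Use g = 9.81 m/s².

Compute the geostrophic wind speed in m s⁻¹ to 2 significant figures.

Coriolis parameter at 63°N:
f = 2Ω sin φ = 2 × 7.29×10⁻⁵ × sin 63° = 1.30×10⁻⁴ s⁻¹
Height gradient: |∂Z/∂n| = 60 m / 454000 m = 1.32×10⁻⁴
On a pressure surface, geostrophic balance gives V_g = (g/f)|∂Z/∂n|:
V_g = 9.81 × 1.32×10⁻⁴ / 1.30×10⁻⁴ = 9.98 m/s

10.0 m s⁻¹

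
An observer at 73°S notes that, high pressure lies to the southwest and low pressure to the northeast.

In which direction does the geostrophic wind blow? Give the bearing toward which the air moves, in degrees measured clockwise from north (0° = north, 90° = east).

The pressure-gradient force points toward the northeast (bearing 045°).
Geostrophic balance: in the Southern Hemisphere the Coriolis force deflects motion to the left, so the geostrophic wind blows 90° to the left of the pressure-gradient force (low pressure on the right).
Rotating 045° by 90° counterclockwise gives 315° — the wind blows toward the northwest.

315°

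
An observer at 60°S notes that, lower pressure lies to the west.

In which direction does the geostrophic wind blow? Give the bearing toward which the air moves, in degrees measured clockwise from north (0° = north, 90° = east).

180°

The pressure-gradient force points toward the west (bearing 270°).
Geostrophic balance: in the Southern Hemisphere the Coriolis force deflects motion to the left, so the geostrophic wind blows 90° to the left of the pressure-gradient force (low pressure on the right).
Rotating 270° by 90° counterclockwise gives 180° — the wind blows toward the south.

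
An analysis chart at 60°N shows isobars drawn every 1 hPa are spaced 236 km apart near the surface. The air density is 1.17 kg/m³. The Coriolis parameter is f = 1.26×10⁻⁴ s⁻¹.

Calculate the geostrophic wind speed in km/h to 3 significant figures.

10.3 km/h

Pressure gradient: |∂P/∂n| = 100 Pa / 236000 m = 4.24×10⁻⁴ Pa/m
Geostrophic balance (pressure-gradient force = Coriolis force):
V_g = (1/(fρ)) |∂P/∂n| = 4.24×10⁻⁴ / (1.26×10⁻⁴ × 1.17) = 2.87 m/s
Converting: 2.87 m/s × 3.6 = 10.3 km/h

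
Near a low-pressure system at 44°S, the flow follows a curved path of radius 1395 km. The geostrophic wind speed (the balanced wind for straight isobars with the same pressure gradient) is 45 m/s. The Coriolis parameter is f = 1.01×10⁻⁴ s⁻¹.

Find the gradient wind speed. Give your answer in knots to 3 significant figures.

Around a low, centrifugal force acts outward with Coriolis, so pressure-gradient force balances both:
(1/ρ)|∂P/∂n| = fV + V²/R  →  V² + fR·V − fR·V_g = 0
With fR = 1.01×10⁻⁴ × 1395×10³ m = 141 m/s:
V = [−fR + √((fR)² + 4 fR V_g)]/2 = [−141 + √(141² + 4×141×45)]/2 = 35.9 m/s
Subgeostrophic (V < V_g = 45 m/s), as expected around a low.
Converting: 35.9 m/s × 1.944 = 69.7 knots

69.7 knots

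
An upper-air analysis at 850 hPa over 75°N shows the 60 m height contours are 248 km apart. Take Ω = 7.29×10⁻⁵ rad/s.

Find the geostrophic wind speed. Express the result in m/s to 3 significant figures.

Coriolis parameter at 75°N:
f = 2Ω sin φ = 2 × 7.29×10⁻⁵ × sin 75° = 1.41×10⁻⁴ s⁻¹
Height gradient: |∂Z/∂n| = 60 m / 248000 m = 2.42×10⁻⁴
On a pressure surface, geostrophic balance gives V_g = (g/f)|∂Z/∂n|:
V_g = 9.81 × 2.42×10⁻⁴ / 1.41×10⁻⁴ = 16.9 m/s

16.9 m/s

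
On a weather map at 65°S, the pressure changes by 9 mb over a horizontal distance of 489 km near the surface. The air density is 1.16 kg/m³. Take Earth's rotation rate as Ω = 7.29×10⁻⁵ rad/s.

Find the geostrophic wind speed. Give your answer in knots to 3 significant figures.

Coriolis parameter at 65°S:
f = 2Ω sin φ = 2 × 7.29×10⁻⁵ × sin 65° = 1.32×10⁻⁴ s⁻¹
Pressure gradient: |∂P/∂n| = 900 Pa / 489000 m = 1.84×10⁻³ Pa/m
Geostrophic balance (pressure-gradient force = Coriolis force):
V_g = (1/(fρ)) |∂P/∂n| = 1.84×10⁻³ / (1.32×10⁻⁴ × 1.16) = 12.0 m/s
Converting: 12.0 m/s × 1.944 = 23.3 knots

23.3 knots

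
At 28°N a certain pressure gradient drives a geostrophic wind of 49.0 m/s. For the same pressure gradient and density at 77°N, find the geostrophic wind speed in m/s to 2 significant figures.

With the same pressure gradient and density, V_g ∝ 1/f ∝ 1/sin φ.
V₂ = V₁ · sin φ₁ / sin φ₂ = 49.0 × sin 28° / sin 77°
V₂ = 49.0 × 0.4695/0.9744 = 24 m/s

24 m/s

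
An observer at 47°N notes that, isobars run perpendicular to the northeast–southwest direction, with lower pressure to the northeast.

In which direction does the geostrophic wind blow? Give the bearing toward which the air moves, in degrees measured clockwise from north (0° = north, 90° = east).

135°

The pressure-gradient force points toward the northeast (bearing 045°).
Geostrophic balance: in the Northern Hemisphere the Coriolis force deflects motion to the right, so the geostrophic wind blows 90° to the right of the pressure-gradient force (low pressure on the left).
Rotating 045° by 90° clockwise gives 135° — the wind blows toward the southeast.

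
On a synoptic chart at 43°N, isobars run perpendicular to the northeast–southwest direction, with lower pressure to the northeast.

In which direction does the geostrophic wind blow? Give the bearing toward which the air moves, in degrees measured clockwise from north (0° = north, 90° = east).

135°

The pressure-gradient force points toward the northeast (bearing 045°).
Geostrophic balance: in the Northern Hemisphere the Coriolis force deflects motion to the right, so the geostrophic wind blows 90° to the right of the pressure-gradient force (low pressure on the left).
Rotating 045° by 90° clockwise gives 135° — the wind blows toward the southeast.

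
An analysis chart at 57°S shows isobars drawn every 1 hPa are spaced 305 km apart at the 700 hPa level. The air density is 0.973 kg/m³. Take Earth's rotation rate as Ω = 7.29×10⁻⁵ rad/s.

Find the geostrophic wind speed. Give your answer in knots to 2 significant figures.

5.4 knots

Coriolis parameter at 57°S:
f = 2Ω sin φ = 2 × 7.29×10⁻⁵ × sin 57° = 1.22×10⁻⁴ s⁻¹
Pressure gradient: |∂P/∂n| = 100 Pa / 305000 m = 3.28×10⁻⁴ Pa/m
Geostrophic balance (pressure-gradient force = Coriolis force):
V_g = (1/(fρ)) |∂P/∂n| = 3.28×10⁻⁴ / (1.22×10⁻⁴ × 0.973) = 2.76 m/s
Converting: 2.76 m/s × 1.944 = 5.4 knots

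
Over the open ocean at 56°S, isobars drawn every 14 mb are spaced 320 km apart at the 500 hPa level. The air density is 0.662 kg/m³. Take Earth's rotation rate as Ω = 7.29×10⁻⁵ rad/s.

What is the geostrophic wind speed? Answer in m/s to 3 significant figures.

54.7 m/s

Coriolis parameter at 56°S:
f = 2Ω sin φ = 2 × 7.29×10⁻⁵ × sin 56° = 1.21×10⁻⁴ s⁻¹
Pressure gradient: |∂P/∂n| = 1400 Pa / 320000 m = 4.38×10⁻³ Pa/m
Geostrophic balance (pressure-gradient force = Coriolis force):
V_g = (1/(fρ)) |∂P/∂n| = 4.38×10⁻³ / (1.21×10⁻⁴ × 0.662) = 54.7 m/s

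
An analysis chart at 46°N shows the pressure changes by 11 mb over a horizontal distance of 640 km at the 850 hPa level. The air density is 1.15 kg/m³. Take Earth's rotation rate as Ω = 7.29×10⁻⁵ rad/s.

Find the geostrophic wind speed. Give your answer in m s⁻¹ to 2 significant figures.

14 m s⁻¹

Coriolis parameter at 46°N:
f = 2Ω sin φ = 2 × 7.29×10⁻⁵ × sin 46° = 1.05×10⁻⁴ s⁻¹
Pressure gradient: |∂P/∂n| = 1100 Pa / 640000 m = 1.72×10⁻³ Pa/m
Geostrophic balance (pressure-gradient force = Coriolis force):
V_g = (1/(fρ)) |∂P/∂n| = 1.72×10⁻³ / (1.05×10⁻⁴ × 1.15) = 14.3 m/s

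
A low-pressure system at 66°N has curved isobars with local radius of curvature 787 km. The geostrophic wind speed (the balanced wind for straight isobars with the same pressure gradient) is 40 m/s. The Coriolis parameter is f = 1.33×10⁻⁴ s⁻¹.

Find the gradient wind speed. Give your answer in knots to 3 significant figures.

60.0 knots

Around a low, centrifugal force acts outward with Coriolis, so pressure-gradient force balances both:
(1/ρ)|∂P/∂n| = fV + V²/R  →  V² + fR·V − fR·V_g = 0
With fR = 1.33×10⁻⁴ × 787×10³ m = 105 m/s:
V = [−fR + √((fR)² + 4 fR V_g)]/2 = [−105 + √(105² + 4×105×40)]/2 = 30.9 m/s
Subgeostrophic (V < V_g = 40 m/s), as expected around a low.
Converting: 30.9 m/s × 1.944 = 60.0 knots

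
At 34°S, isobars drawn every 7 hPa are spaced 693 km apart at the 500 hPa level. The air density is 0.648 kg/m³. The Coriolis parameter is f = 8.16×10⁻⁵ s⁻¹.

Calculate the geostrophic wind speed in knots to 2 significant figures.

Pressure gradient: |∂P/∂n| = 700 Pa / 693000 m = 1.01×10⁻³ Pa/m
Geostrophic balance (pressure-gradient force = Coriolis force):
V_g = (1/(fρ)) |∂P/∂n| = 1.01×10⁻³ / (8.16×10⁻⁵ × 0.648) = 19.1 m/s
Converting: 19.1 m/s × 1.944 = 37 knots

37 knots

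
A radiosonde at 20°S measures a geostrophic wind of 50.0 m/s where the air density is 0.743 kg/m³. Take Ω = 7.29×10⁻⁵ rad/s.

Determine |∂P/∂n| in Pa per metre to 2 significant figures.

1.9×10⁻³ Pa/m

Coriolis parameter at 20°S:
f = 2Ω sin φ = 2 × 7.29×10⁻⁵ × sin 20° = 4.99×10⁻⁵ s⁻¹
Geostrophic balance rearranged: |∂P/∂n| = f ρ V_g
|∂P/∂n| = 4.99×10⁻⁵ × 0.743 × 50.0 = 1.85×10⁻³ Pa/m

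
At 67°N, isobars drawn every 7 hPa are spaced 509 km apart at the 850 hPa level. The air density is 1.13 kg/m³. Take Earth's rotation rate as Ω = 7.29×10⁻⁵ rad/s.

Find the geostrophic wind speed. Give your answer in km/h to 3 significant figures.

Coriolis parameter at 67°N:
f = 2Ω sin φ = 2 × 7.29×10⁻⁵ × sin 67° = 1.34×10⁻⁴ s⁻¹
Pressure gradient: |∂P/∂n| = 700 Pa / 509000 m = 1.38×10⁻³ Pa/m
Geostrophic balance (pressure-gradient force = Coriolis force):
V_g = (1/(fρ)) |∂P/∂n| = 1.38×10⁻³ / (1.34×10⁻⁴ × 1.13) = 9.07 m/s
Converting: 9.07 m/s × 3.6 = 32.6 km/h

32.6 km/h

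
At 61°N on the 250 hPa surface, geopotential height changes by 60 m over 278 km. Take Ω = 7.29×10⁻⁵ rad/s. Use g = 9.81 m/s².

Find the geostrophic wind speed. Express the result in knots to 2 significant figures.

Coriolis parameter at 61°N:
f = 2Ω sin φ = 2 × 7.29×10⁻⁵ × sin 61° = 1.28×10⁻⁴ s⁻¹
Height gradient: |∂Z/∂n| = 60 m / 278000 m = 2.16×10⁻⁴
On a pressure surface, geostrophic balance gives V_g = (g/f)|∂Z/∂n|:
V_g = 9.81 × 2.16×10⁻⁴ / 1.28×10⁻⁴ = 16.6 m/s
Converting: 16.6 m/s × 1.944 = 32 knots

32 knots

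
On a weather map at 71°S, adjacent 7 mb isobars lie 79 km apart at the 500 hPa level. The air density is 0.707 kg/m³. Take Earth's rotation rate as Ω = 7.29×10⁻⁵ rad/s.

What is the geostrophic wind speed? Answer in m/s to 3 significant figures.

Coriolis parameter at 71°S:
f = 2Ω sin φ = 2 × 7.29×10⁻⁵ × sin 71° = 1.38×10⁻⁴ s⁻¹
Pressure gradient: |∂P/∂n| = 700 Pa / 79000 m = 8.86×10⁻³ Pa/m
Geostrophic balance (pressure-gradient force = Coriolis force):
V_g = (1/(fρ)) |∂P/∂n| = 8.86×10⁻³ / (1.38×10⁻⁴ × 0.707) = 90.9 m/s

90.9 m/s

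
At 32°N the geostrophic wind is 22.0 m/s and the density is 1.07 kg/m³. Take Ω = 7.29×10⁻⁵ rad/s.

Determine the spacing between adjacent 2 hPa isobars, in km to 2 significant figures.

110 km

Coriolis parameter at 32°N:
f = 2Ω sin φ = 2 × 7.29×10⁻⁵ × sin 32° = 7.73×10⁻⁵ s⁻¹
Geostrophic balance rearranged: |∂P/∂n| = f ρ V_g
|∂P/∂n| = 7.73×10⁻⁵ × 1.07 × 22.0 = 1.82×10⁻³ Pa/m
Isobar spacing: Δn = ΔP/|∂P/∂n| = 200 Pa / 1.82×10⁻³ Pa/m = 109965 m ≈ 110 km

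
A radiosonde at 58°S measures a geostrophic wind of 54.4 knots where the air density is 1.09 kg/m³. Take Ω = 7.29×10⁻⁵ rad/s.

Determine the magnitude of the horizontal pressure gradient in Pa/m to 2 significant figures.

3.8×10⁻³ Pa/m

Coriolis parameter at 58°S:
f = 2Ω sin φ = 2 × 7.29×10⁻⁵ × sin 58° = 1.24×10⁻⁴ s⁻¹
Wind speed in SI: 54.4 knots = 28.0 m/s
Geostrophic balance rearranged: |∂P/∂n| = f ρ V_g
|∂P/∂n| = 1.24×10⁻⁴ × 1.09 × 28.0 = 3.77×10⁻³ Pa/m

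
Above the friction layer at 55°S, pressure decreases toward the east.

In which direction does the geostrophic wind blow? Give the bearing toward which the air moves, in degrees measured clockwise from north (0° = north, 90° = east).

The pressure-gradient force points toward the east (bearing 090°).
Geostrophic balance: in the Southern Hemisphere the Coriolis force deflects motion to the left, so the geostrophic wind blows 90° to the left of the pressure-gradient force (low pressure on the right).
Rotating 090° by 90° counterclockwise gives 000° — the wind blows toward the north.

000°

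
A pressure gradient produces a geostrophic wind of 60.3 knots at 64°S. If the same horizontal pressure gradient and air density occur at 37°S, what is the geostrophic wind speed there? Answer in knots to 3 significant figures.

With the same pressure gradient and density, V_g ∝ 1/f ∝ 1/sin φ.
V₂ = V₁ · sin φ₁ / sin φ₂ = 60.3 × sin 64° / sin 37°
V₂ = 60.3 × 0.8988/0.6018 = 90.1 knots

90.1 knots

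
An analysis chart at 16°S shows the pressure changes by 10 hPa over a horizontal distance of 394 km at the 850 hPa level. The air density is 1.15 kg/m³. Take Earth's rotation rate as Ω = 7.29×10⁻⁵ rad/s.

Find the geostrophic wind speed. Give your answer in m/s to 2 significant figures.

55 m/s

Coriolis parameter at 16°S:
f = 2Ω sin φ = 2 × 7.29×10⁻⁵ × sin 16° = 4.02×10⁻⁵ s⁻¹
Pressure gradient: |∂P/∂n| = 1000 Pa / 394000 m = 2.54×10⁻³ Pa/m
Geostrophic balance (pressure-gradient force = Coriolis force):
V_g = (1/(fρ)) |∂P/∂n| = 2.54×10⁻³ / (4.02×10⁻⁵ × 1.15) = 54.9 m/s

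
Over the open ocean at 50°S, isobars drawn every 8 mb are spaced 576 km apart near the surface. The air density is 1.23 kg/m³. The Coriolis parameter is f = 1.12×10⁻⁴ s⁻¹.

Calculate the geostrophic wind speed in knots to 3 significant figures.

Pressure gradient: |∂P/∂n| = 800 Pa / 576000 m = 1.39×10⁻³ Pa/m
Geostrophic balance (pressure-gradient force = Coriolis force):
V_g = (1/(fρ)) |∂P/∂n| = 1.39×10⁻³ / (1.12×10⁻⁴ × 1.23) = 10.1 m/s
Converting: 10.1 m/s × 1.944 = 19.6 knots

19.6 knots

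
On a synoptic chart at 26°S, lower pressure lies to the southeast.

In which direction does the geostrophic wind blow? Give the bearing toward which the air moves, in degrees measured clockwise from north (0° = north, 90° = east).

045°

The pressure-gradient force points toward the southeast (bearing 135°).
Geostrophic balance: in the Southern Hemisphere the Coriolis force deflects motion to the left, so the geostrophic wind blows 90° to the left of the pressure-gradient force (low pressure on the right).
Rotating 135° by 90° counterclockwise gives 045° — the wind blows toward the northeast.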